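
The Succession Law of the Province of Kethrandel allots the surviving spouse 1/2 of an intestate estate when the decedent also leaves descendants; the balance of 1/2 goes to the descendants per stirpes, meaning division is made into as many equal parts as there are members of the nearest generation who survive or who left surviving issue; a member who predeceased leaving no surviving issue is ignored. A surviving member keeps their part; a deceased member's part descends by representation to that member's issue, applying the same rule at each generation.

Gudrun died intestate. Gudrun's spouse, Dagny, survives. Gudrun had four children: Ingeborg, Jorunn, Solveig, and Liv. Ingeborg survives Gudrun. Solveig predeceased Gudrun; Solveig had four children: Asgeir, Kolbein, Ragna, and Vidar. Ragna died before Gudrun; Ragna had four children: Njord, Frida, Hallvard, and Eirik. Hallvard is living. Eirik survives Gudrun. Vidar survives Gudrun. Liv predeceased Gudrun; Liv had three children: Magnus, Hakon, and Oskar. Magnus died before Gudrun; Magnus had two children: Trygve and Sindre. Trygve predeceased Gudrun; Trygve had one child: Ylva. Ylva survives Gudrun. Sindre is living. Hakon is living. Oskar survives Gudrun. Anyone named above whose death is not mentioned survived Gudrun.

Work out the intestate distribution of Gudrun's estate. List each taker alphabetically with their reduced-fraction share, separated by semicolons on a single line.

Asgeir 1/32; Dagny 1/2; Eirik 1/128; Frida 1/128; Hakon 1/24; Hallvard 1/128; Ingeborg 1/8; Jorunn 1/8; Kolbein 1/32; Njord 1/128; Oskar 1/24; Sindre 1/48; Vidar 1/32; Ylva 1/48

Dagny, as surviving spouse, takes 1/2.
The remaining 1/2 passes to Gudrun's descendants per stirpes.
The 1/2 is divided into 4 equal shares of 1/8 among Ingeborg, Jorunn, Solveig, Liv.
Ingeborg is living and takes 1/8.
Jorunn is living and takes 1/8.
Solveig predeceased; the 1/8 allotted to Solveig's branch passes to Solveig's issue by representation.
The 1/8 is divided into 4 equal shares of 1/32 among Asgeir, Kolbein, Ragna, Vidar.
Asgeir is living and takes 1/32.
Kolbein is living and takes 1/32.
Ragna predeceased; the 1/32 allotted to Ragna's branch passes to Ragna's issue by representation.
The 1/32 is divided into 4 equal shares of 1/128 among Njord, Frida, Hallvard, Eirik.
Njord is living and takes 1/128.
Frida is living and takes 1/128.
Hallvard is living and takes 1/128.
Eirik is living and takes 1/128.
Vidar is living and takes 1/32.
Liv predeceased; the 1/8 allotted to Liv's branch passes to Liv's issue by representation.
The 1/8 is divided into 3 equal shares of 1/24 among Magnus, Hakon, Oskar.
Magnus predeceased; the 1/24 allotted to Magnus's branch passes to Magnus's issue by representation.
The 1/24 is divided into 2 equal shares of 1/48 among Trygve, Sindre.
Trygve predeceased; the 1/48 allotted to Trygve's branch passes to Trygve's issue by representation.
Ylva is the sole taker at this level and receives the full 1/48.
Sindre is living and takes 1/48.
Hakon is living and takes 1/24.
Oskar is living and takes 1/24.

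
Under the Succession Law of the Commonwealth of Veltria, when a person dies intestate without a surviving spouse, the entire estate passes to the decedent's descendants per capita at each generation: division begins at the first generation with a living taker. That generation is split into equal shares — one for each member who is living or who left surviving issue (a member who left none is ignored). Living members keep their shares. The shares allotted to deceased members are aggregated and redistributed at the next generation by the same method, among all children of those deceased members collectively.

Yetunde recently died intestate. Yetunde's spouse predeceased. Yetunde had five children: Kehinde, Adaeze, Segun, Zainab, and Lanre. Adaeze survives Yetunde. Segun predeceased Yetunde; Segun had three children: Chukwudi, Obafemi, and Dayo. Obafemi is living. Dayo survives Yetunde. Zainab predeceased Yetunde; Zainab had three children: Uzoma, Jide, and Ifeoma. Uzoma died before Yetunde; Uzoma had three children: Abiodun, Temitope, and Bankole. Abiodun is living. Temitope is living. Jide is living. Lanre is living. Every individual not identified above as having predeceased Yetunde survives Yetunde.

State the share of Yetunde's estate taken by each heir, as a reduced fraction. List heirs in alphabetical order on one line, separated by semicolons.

There is no surviving spouse, so the entire estate passes to Yetunde's descendants per capita at each generation.
At generation 1 (Kehinde, Adaeze, Segun, Zainab, Lanre) there are 5 shares of (1)/5 = 1/5 each.
Living: Kehinde, Adaeze, and Lanre — each takes 1/5.
Deceased: Segun and Zainab. Their combined 2/5 is pooled and carried to generation 2.
At generation 2 (Chukwudi, Obafemi, Dayo, Uzoma, Jide, Ifeoma) there are 6 shares of (2/5)/6 = 1/15 each.
Living: Chukwudi, Obafemi, Dayo, Jide, and Ifeoma — each takes 1/15.
Deceased: Uzoma. That 1/15 share is carried to generation 3.
At generation 3 (Abiodun, Temitope, Bankole) there are 3 shares of (1/15)/3 = 1/45 each.
Living: Abiodun, Temitope, and Bankole — each takes 1/45.

Abiodun 1/45; Adaeze 1/5; Bankole 1/45; Chukwudi 1/15; Dayo 1/15; Ifeoma 1/15; Jide 1/15; Kehinde 1/5; Lanre 1/5; Obafemi 1/15; Temitope 1/45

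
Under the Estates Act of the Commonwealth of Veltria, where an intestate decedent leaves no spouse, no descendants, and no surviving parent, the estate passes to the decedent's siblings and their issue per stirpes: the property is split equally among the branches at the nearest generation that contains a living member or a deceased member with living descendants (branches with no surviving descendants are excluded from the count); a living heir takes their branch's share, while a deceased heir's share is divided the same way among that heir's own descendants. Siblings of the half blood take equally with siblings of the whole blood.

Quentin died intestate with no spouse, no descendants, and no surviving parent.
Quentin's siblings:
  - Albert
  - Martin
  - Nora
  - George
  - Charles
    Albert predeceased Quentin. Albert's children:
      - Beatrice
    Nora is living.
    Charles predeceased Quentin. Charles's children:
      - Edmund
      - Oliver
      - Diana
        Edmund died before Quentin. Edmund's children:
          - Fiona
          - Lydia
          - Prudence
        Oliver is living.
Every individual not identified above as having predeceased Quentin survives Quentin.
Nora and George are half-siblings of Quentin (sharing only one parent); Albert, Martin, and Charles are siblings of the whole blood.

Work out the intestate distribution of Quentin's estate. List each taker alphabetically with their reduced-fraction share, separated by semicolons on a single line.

No spouse, descendants, or parent survives, so the estate passes to Quentin's siblings per stirpes.
Half-blood and whole-blood siblings take equally under the stated rule.
The estate is divided into 5 equal shares of 1/5 among Albert, Martin, Nora, George, Charles.
Albert predeceased; the 1/5 allotted to Albert's branch passes to Albert's issue by representation.
Beatrice is the sole taker at this level and receives the full 1/5.
Martin is living and takes 1/5.
Nora is living and takes 1/5.
George is living and takes 1/5.
Charles predeceased; the 1/5 allotted to Charles's branch passes to Charles's issue by representation.
The 1/5 is divided into 3 equal shares of 1/15 among Edmund, Oliver, Diana.
Edmund predeceased; the 1/15 allotted to Edmund's branch passes to Edmund's issue by representation.
The 1/15 is divided into 3 equal shares of 1/45 among Fiona, Lydia, Prudence.
Fiona is living and takes 1/45.
Lydia is living and takes 1/45.
Prudence is living and takes 1/45.
Oliver is living and takes 1/15.
Diana is living and takes 1/15.

Beatrice 1/5; Diana 1/15; Fiona 1/45; George 1/5; Lydia 1/45; Martin 1/5; Nora 1/5; Oliver 1/15; Prudence 1/45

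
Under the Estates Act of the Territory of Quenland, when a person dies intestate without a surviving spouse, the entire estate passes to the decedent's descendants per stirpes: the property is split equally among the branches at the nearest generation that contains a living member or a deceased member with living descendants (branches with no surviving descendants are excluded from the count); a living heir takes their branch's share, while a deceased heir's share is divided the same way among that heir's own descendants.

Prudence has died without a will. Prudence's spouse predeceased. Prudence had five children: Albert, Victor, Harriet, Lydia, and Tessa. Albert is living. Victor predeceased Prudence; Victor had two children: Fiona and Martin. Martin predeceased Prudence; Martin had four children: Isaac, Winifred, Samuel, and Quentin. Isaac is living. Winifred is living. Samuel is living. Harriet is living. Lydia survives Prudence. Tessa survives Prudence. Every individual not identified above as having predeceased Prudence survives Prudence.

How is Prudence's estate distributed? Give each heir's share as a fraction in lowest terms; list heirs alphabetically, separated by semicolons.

There is no surviving spouse, so the entire estate passes to Prudence's descendants per stirpes.
The estate is divided into 5 equal shares of 1/5 among Albert, Victor, Harriet, Lydia, Tessa.
Albert is living and takes 1/5.
Victor predeceased; the 1/5 allotted to Victor's branch passes to Victor's issue by representation.
The 1/5 is divided into 2 equal shares of 1/10 among Fiona, Martin.
Fiona is living and takes 1/10.
Martin predeceased; the 1/10 allotted to Martin's branch passes to Martin's issue by representation.
The 1/10 is divided into 4 equal shares of 1/40 among Isaac, Winifred, Samuel, Quentin.
Isaac is living and takes 1/40.
Winifred is living and takes 1/40.
Samuel is living and takes 1/40.
Quentin is living and takes 1/40.
Harriet is living and takes 1/5.
Lydia is living and takes 1/5.
Tessa is living and takes 1/5.

Albert 1/5; Fiona 1/10; Harriet 1/5; Isaac 1/40; Lydia 1/5; Quentin 1/40; Samuel 1/40; Tessa 1/5; Winifred 1/40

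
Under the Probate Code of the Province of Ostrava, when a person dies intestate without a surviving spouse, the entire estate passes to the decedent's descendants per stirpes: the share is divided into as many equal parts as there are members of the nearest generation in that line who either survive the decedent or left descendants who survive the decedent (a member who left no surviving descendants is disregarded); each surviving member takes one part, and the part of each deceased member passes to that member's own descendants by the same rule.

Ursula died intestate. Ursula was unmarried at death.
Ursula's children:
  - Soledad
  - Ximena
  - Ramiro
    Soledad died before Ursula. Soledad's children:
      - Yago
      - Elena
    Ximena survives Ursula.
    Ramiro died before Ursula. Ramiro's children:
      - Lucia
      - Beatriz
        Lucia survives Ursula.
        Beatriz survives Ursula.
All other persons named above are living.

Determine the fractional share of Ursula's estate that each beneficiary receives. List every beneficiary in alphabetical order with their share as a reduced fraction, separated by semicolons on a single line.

Beatriz 1/6; Elena 1/6; Lucia 1/6; Ximena 1/3; Yago 1/6

There is no surviving spouse, so the entire estate passes to Ursula's descendants per stirpes.
The estate is divided into 3 equal shares of 1/3 among Soledad, Ximena, Ramiro.
Soledad predeceased; the 1/3 allotted to Soledad's branch passes to Soledad's issue by representation.
The 1/3 is divided into 2 equal shares of 1/6 among Yago, Elena.
Yago is living and takes 1/6.
Elena is living and takes 1/6.
Ximena is living and takes 1/3.
Ramiro predeceased; the 1/3 allotted to Ramiro's branch passes to Ramiro's issue by representation.
The 1/3 is divided into 2 equal shares of 1/6 among Lucia, Beatriz.
Lucia is living and takes 1/6.
Beatriz is living and takes 1/6.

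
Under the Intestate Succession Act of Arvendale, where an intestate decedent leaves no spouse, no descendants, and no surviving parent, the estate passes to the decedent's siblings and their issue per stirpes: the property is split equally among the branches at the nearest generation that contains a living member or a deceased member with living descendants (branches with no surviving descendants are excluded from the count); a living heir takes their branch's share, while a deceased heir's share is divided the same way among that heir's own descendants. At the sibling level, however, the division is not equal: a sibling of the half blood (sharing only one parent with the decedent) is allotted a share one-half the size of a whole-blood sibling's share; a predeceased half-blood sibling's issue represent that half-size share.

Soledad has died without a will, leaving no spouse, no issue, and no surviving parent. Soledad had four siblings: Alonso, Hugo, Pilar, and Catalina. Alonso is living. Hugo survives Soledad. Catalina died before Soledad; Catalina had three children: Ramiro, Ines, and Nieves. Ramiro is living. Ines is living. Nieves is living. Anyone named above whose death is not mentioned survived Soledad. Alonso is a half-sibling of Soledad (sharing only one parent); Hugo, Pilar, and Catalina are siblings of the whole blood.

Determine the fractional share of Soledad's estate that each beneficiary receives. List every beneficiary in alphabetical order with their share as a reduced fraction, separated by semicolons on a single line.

Alonso 1/7; Hugo 2/7; Ines 2/21; Nieves 2/21; Pilar 2/7; Ramiro 2/21

No spouse, descendants, or parent survives, so the estate passes to Soledad's siblings per stirpes.
Half-blood siblings count for one-half the weight of whole-blood siblings at the initial division.
Dividing 1 in proportion to weights (total weight 7/2): Alonso (weight 1/2) → 1/7; Hugo (weight 1) → 2/7; Pilar (weight 1) → 2/7; Catalina (weight 1) → 2/7.
Alonso is living and takes 1/7.
Hugo is living and takes 2/7.
Pilar is living and takes 2/7.
Catalina predeceased; the 2/7 allotted to Catalina's branch passes to Catalina's issue by representation.
The 2/7 is divided into 3 equal shares of 2/21 among Ramiro, Ines, Nieves.
Ramiro is living and takes 2/21.
Ines is living and takes 2/21.
Nieves is living and takes 2/21.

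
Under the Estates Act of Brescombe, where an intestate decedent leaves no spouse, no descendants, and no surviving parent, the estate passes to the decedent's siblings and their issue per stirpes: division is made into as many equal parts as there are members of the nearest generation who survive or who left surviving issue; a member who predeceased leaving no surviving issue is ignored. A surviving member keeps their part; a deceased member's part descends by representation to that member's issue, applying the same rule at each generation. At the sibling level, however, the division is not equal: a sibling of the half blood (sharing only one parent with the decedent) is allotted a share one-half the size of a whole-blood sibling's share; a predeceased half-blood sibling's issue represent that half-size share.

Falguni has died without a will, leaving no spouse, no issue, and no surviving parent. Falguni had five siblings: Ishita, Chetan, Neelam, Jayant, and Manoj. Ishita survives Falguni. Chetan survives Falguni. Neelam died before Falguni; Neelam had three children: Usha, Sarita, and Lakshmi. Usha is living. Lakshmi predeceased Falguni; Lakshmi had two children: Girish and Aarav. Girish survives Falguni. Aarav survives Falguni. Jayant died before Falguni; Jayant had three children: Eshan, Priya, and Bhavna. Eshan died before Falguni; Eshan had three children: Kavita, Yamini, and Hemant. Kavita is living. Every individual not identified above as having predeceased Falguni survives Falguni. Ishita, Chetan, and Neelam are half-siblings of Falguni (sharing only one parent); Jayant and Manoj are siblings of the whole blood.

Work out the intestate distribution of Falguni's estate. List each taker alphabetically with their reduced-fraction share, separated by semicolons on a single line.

No spouse, descendants, or parent survives, so the estate passes to Falguni's siblings per stirpes.
Half-blood siblings count for one-half the weight of whole-blood siblings at the initial division.
Dividing 1 in proportion to weights (total weight 7/2): Ishita (weight 1/2) → 1/7; Chetan (weight 1/2) → 1/7; Neelam (weight 1/2) → 1/7; Jayant (weight 1) → 2/7; Manoj (weight 1) → 2/7.
Ishita is living and takes 1/7.
Chetan is living and takes 1/7.
Neelam predeceased; the 1/7 allotted to Neelam's branch passes to Neelam's issue by representation.
The 1/7 is divided into 3 equal shares of 1/21 among Usha, Sarita, Lakshmi.
Usha is living and takes 1/21.
Sarita is living and takes 1/21.
Lakshmi predeceased; the 1/21 allotted to Lakshmi's branch passes to Lakshmi's issue by representation.
The 1/21 is divided into 2 equal shares of 1/42 among Girish, Aarav.
Girish is living and takes 1/42.
Aarav is living and takes 1/42.
Jayant predeceased; the 2/7 allotted to Jayant's branch passes to Jayant's issue by representation.
The 2/7 is divided into 3 equal shares of 2/21 among Eshan, Priya, Bhavna.
Eshan predeceased; the 2/21 allotted to Eshan's branch passes to Eshan's issue by representation.
The 2/21 is divided into 3 equal shares of 2/63 among Kavita, Yamini, Hemant.
Kavita is living and takes 2/63.
Yamini is living and takes 2/63.
Hemant is living and takes 2/63.
Priya is living and takes 2/21.
Bhavna is living and takes 2/21.
Manoj is living and takes 2/7.

Aarav 1/42; Bhavna 2/21; Chetan 1/7; Girish 1/42; Hemant 2/63; Ishita 1/7; Kavita 2/63; Manoj 2/7; Priya 2/21; Sarita 1/21; Usha 1/21; Yamini 2/63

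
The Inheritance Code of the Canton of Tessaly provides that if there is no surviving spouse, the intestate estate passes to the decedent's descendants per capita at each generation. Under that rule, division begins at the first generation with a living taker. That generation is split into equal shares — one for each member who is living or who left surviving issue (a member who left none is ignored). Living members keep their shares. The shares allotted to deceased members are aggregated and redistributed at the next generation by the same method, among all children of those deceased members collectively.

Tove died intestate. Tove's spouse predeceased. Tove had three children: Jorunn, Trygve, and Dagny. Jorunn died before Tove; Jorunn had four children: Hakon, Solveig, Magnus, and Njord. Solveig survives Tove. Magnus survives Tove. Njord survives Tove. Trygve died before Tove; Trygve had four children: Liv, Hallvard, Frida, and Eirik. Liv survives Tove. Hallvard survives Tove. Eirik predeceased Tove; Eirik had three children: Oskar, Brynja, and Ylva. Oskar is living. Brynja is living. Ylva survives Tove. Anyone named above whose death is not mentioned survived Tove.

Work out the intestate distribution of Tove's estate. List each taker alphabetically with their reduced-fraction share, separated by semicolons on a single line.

There is no surviving spouse, so the entire estate passes to Tove's descendants per capita at each generation.
At generation 1 (Jorunn, Trygve, Dagny) there are 3 shares of (1)/3 = 1/3 each.
Living: Dagny — each takes 1/3.
Deceased: Jorunn and Trygve. Their combined 2/3 is pooled and carried to generation 2.
At generation 2 (Hakon, Solveig, Magnus, Njord, Liv, Hallvard, Frida, Eirik) there are 8 shares of (2/3)/8 = 1/12 each.
Living: Hakon, Solveig, Magnus, Njord, Liv, Hallvard, and Frida — each takes 1/12.
Deceased: Eirik. That 1/12 share is carried to generation 3.
At generation 3 (Oskar, Brynja, Ylva) there are 3 shares of (1/12)/3 = 1/36 each.
Living: Oskar, Brynja, and Ylva — each takes 1/36.

Brynja 1/36; Dagny 1/3; Frida 1/12; Hakon 1/12; Hallvard 1/12; Liv 1/12; Magnus 1/12; Njord 1/12; Oskar 1/36; Solveig 1/12; Ylva 1/36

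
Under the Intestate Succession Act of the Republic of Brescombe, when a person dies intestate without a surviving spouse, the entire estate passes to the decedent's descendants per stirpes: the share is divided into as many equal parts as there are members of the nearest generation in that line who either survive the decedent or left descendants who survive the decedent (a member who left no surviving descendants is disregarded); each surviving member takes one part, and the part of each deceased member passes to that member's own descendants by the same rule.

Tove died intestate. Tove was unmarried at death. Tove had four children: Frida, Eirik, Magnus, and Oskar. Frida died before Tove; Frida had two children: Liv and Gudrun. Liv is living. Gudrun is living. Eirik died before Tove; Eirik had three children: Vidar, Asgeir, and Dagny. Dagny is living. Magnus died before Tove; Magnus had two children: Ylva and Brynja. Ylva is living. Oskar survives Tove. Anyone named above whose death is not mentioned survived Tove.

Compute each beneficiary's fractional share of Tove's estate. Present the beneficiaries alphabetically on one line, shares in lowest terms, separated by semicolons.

Asgeir 1/12; Brynja 1/8; Dagny 1/12; Gudrun 1/8; Liv 1/8; Oskar 1/4; Vidar 1/12; Ylva 1/8

There is no surviving spouse, so the entire estate passes to Tove's descendants per stirpes.
The estate is divided into 4 equal shares of 1/4 among Frida, Eirik, Magnus, Oskar.
Frida predeceased; the 1/4 allotted to Frida's branch passes to Frida's issue by representation.
The 1/4 is divided into 2 equal shares of 1/8 among Liv, Gudrun.
Liv is living and takes 1/8.
Gudrun is living and takes 1/8.
Eirik predeceased; the 1/4 allotted to Eirik's branch passes to Eirik's issue by representation.
The 1/4 is divided into 3 equal shares of 1/12 among Vidar, Asgeir, Dagny.
Vidar is living and takes 1/12.
Asgeir is living and takes 1/12.
Dagny is living and takes 1/12.
Magnus predeceased; the 1/4 allotted to Magnus's branch passes to Magnus's issue by representation.
The 1/4 is divided into 2 equal shares of 1/8 among Ylva, Brynja.
Ylva is living and takes 1/8.
Brynja is living and takes 1/8.
Oskar is living and takes 1/4.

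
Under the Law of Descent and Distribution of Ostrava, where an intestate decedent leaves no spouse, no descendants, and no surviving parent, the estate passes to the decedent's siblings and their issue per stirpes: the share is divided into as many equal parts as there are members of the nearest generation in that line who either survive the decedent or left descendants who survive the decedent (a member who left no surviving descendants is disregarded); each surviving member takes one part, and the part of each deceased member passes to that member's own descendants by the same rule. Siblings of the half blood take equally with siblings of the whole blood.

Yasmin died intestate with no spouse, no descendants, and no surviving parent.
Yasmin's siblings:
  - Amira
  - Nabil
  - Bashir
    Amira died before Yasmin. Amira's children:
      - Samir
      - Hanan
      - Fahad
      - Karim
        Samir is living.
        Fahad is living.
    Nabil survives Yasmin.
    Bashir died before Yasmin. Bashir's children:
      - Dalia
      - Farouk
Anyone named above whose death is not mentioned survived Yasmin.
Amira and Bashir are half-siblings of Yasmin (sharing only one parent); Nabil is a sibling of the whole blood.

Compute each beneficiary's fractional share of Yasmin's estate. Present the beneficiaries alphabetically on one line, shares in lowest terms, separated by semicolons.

No spouse, descendants, or parent survives, so the estate passes to Yasmin's siblings per stirpes.
Half-blood and whole-blood siblings take equally under the stated rule.
The estate is divided into 3 equal shares of 1/3 among Amira, Nabil, Bashir.
Amira predeceased; the 1/3 allotted to Amira's branch passes to Amira's issue by representation.
The 1/3 is divided into 4 equal shares of 1/12 among Samir, Hanan, Fahad, Karim.
Samir is living and takes 1/12.
Hanan is living and takes 1/12.
Fahad is living and takes 1/12.
Karim is living and takes 1/12.
Nabil is living and takes 1/3.
Bashir predeceased; the 1/3 allotted to Bashir's branch passes to Bashir's issue by representation.
The 1/3 is divided into 2 equal shares of 1/6 among Dalia, Farouk.
Dalia is living and takes 1/6.
Farouk is living and takes 1/6.

Dalia 1/6; Fahad 1/12; Farouk 1/6; Hanan 1/12; Karim 1/12; Nabil 1/3; Samir 1/12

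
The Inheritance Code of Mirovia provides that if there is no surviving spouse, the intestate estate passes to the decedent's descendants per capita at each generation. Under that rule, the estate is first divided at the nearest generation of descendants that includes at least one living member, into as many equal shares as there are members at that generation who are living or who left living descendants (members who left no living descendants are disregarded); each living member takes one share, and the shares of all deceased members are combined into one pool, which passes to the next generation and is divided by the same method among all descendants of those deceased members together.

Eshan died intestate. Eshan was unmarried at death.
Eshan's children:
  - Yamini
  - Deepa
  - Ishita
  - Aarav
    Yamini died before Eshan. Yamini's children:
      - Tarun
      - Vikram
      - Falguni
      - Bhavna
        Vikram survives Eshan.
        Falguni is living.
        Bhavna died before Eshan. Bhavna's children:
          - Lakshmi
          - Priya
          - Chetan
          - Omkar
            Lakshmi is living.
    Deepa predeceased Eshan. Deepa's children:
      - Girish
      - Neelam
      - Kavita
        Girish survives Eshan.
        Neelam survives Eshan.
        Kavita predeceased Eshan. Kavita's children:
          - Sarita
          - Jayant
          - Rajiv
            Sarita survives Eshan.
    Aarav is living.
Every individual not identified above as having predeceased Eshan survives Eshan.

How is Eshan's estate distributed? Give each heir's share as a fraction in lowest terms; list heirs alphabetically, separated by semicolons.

Aarav 1/4; Chetan 1/49; Falguni 1/14; Girish 1/14; Ishita 1/4; Jayant 1/49; Lakshmi 1/49; Neelam 1/14; Omkar 1/49; Priya 1/49; Rajiv 1/49; Sarita 1/49; Tarun 1/14; Vikram 1/14

There is no surviving spouse, so the entire estate passes to Eshan's descendants per capita at each generation.
At generation 1 (Yamini, Deepa, Ishita, Aarav) there are 4 shares of (1)/4 = 1/4 each.
Living: Ishita and Aarav — each takes 1/4.
Deceased: Yamini and Deepa. Their combined 1/2 is pooled and carried to generation 2.
At generation 2 (Tarun, Vikram, Falguni, Bhavna, Girish, Neelam, Kavita) there are 7 shares of (1/2)/7 = 1/14 each.
Living: Tarun, Vikram, Falguni, Girish, and Neelam — each takes 1/14.
Deceased: Bhavna and Kavita. Their combined 1/7 is pooled and carried to generation 3.
At generation 3 (Lakshmi, Priya, Chetan, Omkar, Sarita, Jayant, Rajiv) there are 7 shares of (1/7)/7 = 1/49 each.
Living: Lakshmi, Priya, Chetan, Omkar, Sarita, Jayant, and Rajiv — each takes 1/49.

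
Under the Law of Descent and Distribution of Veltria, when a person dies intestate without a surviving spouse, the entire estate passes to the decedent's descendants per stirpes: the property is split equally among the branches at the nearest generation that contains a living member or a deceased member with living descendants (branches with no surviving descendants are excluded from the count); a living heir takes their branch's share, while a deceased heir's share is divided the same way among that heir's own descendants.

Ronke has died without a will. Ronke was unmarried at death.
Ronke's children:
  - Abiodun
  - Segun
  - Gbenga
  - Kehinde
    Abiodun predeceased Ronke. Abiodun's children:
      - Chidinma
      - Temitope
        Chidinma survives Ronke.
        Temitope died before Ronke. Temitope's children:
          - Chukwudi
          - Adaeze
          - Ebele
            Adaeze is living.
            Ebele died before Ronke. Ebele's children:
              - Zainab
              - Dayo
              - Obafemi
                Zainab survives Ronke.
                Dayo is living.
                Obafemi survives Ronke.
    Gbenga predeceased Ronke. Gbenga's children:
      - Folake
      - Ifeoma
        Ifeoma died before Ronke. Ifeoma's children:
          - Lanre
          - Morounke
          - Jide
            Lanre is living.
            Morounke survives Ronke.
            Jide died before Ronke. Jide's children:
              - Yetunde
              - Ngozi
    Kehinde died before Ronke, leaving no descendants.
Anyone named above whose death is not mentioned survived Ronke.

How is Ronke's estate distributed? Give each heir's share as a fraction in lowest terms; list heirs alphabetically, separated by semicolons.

Adaeze 1/18; Chidinma 1/6; Chukwudi 1/18; Dayo 1/54; Folake 1/6; Lanre 1/18; Morounke 1/18; Ngozi 1/36; Obafemi 1/54; Segun 1/3; Yetunde 1/36; Zainab 1/54

There is no surviving spouse, so the entire estate passes to Ronke's descendants per stirpes.
Kehinde left no surviving issue, so that branch lapses and is disregarded.
The estate is divided into 3 equal shares of 1/3 among Abiodun, Segun, Gbenga.
Abiodun predeceased; the 1/3 allotted to Abiodun's branch passes to Abiodun's issue by representation.
The 1/3 is divided into 2 equal shares of 1/6 among Chidinma, Temitope.
Chidinma is living and takes 1/6.
Temitope predeceased; the 1/6 allotted to Temitope's branch passes to Temitope's issue by representation.
The 1/6 is divided into 3 equal shares of 1/18 among Chukwudi, Adaeze, Ebele.
Chukwudi is living and takes 1/18.
Adaeze is living and takes 1/18.
Ebele predeceased; the 1/18 allotted to Ebele's branch passes to Ebele's issue by representation.
The 1/18 is divided into 3 equal shares of 1/54 among Zainab, Dayo, Obafemi.
Zainab is living and takes 1/54.
Dayo is living and takes 1/54.
Obafemi is living and takes 1/54.
Segun is living and takes 1/3.
Gbenga predeceased; the 1/3 allotted to Gbenga's branch passes to Gbenga's issue by representation.
The 1/3 is divided into 2 equal shares of 1/6 among Folake, Ifeoma.
Folake is living and takes 1/6.
Ifeoma predeceased; the 1/6 allotted to Ifeoma's branch passes to Ifeoma's issue by representation.
The 1/6 is divided into 3 equal shares of 1/18 among Lanre, Morounke, Jide.
Lanre is living and takes 1/18.
Morounke is living and takes 1/18.
Jide predeceased; the 1/18 allotted to Jide's branch passes to Jide's issue by representation.
The 1/18 is divided into 2 equal shares of 1/36 among Yetunde, Ngozi.
Yetunde is living and takes 1/36.
Ngozi is living and takes 1/36.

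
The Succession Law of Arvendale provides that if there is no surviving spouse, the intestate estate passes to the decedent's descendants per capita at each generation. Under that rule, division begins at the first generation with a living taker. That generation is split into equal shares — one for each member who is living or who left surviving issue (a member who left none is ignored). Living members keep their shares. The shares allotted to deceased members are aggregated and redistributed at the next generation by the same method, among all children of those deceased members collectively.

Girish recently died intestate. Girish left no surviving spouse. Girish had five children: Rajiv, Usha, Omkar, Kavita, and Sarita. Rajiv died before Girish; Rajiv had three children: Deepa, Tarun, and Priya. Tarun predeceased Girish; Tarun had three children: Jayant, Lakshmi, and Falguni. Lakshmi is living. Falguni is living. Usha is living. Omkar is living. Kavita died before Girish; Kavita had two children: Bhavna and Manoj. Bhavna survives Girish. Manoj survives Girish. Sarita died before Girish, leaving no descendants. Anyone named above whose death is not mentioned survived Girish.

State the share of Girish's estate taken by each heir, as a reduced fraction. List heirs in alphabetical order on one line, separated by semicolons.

There is no surviving spouse, so the entire estate passes to Girish's descendants per capita at each generation.
At generation 1 (Rajiv, Usha, Omkar, Kavita) there are 4 shares of (1)/4 = 1/4 each.
Living: Usha and Omkar — each takes 1/4.
Deceased: Rajiv and Kavita. Their combined 1/2 is pooled and carried to generation 2.
At generation 2 (Deepa, Tarun, Priya, Bhavna, Manoj) there are 5 shares of (1/2)/5 = 1/10 each.
Living: Deepa, Priya, Bhavna, and Manoj — each takes 1/10.
Deceased: Tarun. That 1/10 share is carried to generation 3.
At generation 3 (Jayant, Lakshmi, Falguni) there are 3 shares of (1/10)/3 = 1/30 each.
Living: Jayant, Lakshmi, and Falguni — each takes 1/30.

Bhavna 1/10; Deepa 1/10; Falguni 1/30; Jayant 1/30; Lakshmi 1/30; Manoj 1/10; Omkar 1/4; Priya 1/10; Usha 1/4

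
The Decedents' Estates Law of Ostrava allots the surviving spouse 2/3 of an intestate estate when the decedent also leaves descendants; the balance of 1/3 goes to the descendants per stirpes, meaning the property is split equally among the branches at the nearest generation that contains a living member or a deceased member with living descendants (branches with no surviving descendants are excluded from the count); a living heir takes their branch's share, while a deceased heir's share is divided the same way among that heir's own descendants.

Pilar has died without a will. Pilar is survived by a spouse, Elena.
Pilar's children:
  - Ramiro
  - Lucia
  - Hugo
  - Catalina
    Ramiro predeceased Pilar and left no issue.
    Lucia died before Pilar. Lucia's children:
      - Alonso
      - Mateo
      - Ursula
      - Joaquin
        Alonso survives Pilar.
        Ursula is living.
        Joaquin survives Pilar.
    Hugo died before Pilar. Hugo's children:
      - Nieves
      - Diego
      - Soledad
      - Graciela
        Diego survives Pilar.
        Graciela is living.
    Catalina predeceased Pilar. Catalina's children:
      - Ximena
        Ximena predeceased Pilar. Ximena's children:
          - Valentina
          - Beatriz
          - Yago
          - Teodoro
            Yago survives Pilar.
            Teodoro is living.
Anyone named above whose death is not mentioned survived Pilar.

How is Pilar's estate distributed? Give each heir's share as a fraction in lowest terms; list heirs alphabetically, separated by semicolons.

Elena, as surviving spouse, takes 2/3.
The remaining 1/3 passes to Pilar's descendants per stirpes.
Ramiro left no surviving issue, so that branch lapses and is disregarded.
The 1/3 is divided into 3 equal shares of 1/9 among Lucia, Hugo, Catalina.
Lucia predeceased; the 1/9 allotted to Lucia's branch passes to Lucia's issue by representation.
The 1/9 is divided into 4 equal shares of 1/36 among Alonso, Mateo, Ursula, Joaquin.
Alonso is living and takes 1/36.
Mateo is living and takes 1/36.
Ursula is living and takes 1/36.
Joaquin is living and takes 1/36.
Hugo predeceased; the 1/9 allotted to Hugo's branch passes to Hugo's issue by representation.
The 1/9 is divided into 4 equal shares of 1/36 among Nieves, Diego, Soledad, Graciela.
Nieves is living and takes 1/36.
Diego is living and takes 1/36.
Soledad is living and takes 1/36.
Graciela is living and takes 1/36.
Catalina predeceased; the 1/9 allotted to Catalina's branch passes to Catalina's issue by representation.
Ximena's line is the sole branch at this level, so the full 1/9 passes to Ximena's issue by representation.
The 1/9 is divided into 4 equal shares of 1/36 among Valentina, Beatriz, Yago, Teodoro.
Valentina is living and takes 1/36.
Beatriz is living and takes 1/36.
Yago is living and takes 1/36.
Teodoro is living and takes 1/36.

Alonso 1/36; Beatriz 1/36; Diego 1/36; Elena 2/3; Graciela 1/36; Joaquin 1/36; Mateo 1/36; Nieves 1/36; Soledad 1/36; Teodoro 1/36; Ursula 1/36; Valentina 1/36; Yago 1/36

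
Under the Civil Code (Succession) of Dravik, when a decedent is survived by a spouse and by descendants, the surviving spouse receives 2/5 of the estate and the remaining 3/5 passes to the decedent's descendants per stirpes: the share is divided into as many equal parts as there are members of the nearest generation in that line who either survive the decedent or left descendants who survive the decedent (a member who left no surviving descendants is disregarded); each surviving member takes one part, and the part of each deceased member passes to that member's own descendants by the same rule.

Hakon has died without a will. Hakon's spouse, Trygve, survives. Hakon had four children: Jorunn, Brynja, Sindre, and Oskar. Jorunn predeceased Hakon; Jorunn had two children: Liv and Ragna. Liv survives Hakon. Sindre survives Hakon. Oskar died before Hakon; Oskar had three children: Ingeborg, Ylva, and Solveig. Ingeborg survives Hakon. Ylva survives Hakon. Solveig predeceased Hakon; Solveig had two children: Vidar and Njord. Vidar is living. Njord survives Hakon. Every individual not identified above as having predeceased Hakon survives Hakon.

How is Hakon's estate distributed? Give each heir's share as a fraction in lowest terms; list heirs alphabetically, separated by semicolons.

Brynja 3/20; Ingeborg 1/20; Liv 3/40; Njord 1/40; Ragna 3/40; Sindre 3/20; Trygve 2/5; Vidar 1/40; Ylva 1/20

Trygve, as surviving spouse, takes 2/5.
The remaining 3/5 passes to Hakon's descendants per stirpes.
The 3/5 is divided into 4 equal shares of 3/20 among Jorunn, Brynja, Sindre, Oskar.
Jorunn predeceased; the 3/20 allotted to Jorunn's branch passes to Jorunn's issue by representation.
The 3/20 is divided into 2 equal shares of 3/40 among Liv, Ragna.
Liv is living and takes 3/40.
Ragna is living and takes 3/40.
Brynja is living and takes 3/20.
Sindre is living and takes 3/20.
Oskar predeceased; the 3/20 allotted to Oskar's branch passes to Oskar's issue by representation.
The 3/20 is divided into 3 equal shares of 1/20 among Ingeborg, Ylva, Solveig.
Ingeborg is living and takes 1/20.
Ylva is living and takes 1/20.
Solveig predeceased; the 1/20 allotted to Solveig's branch passes to Solveig's issue by representation.
The 1/20 is divided into 2 equal shares of 1/40 among Vidar, Njord.
Vidar is living and takes 1/40.
Njord is living and takes 1/40.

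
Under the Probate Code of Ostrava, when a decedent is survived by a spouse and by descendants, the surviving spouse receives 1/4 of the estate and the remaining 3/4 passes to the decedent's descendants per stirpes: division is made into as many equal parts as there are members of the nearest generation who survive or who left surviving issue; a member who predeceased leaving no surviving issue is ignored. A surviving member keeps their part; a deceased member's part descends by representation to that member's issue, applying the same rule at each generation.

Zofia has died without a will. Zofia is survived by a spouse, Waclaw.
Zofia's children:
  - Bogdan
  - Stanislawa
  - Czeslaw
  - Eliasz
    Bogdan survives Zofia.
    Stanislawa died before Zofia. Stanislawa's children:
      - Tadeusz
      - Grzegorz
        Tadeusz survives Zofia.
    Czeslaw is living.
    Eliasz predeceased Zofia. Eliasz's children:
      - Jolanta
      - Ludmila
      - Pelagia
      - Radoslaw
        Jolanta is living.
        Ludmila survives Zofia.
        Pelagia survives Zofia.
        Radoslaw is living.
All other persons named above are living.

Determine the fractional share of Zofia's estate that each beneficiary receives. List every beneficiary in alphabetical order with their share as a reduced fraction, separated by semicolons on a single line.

Bogdan 3/16; Czeslaw 3/16; Grzegorz 3/32; Jolanta 3/64; Ludmila 3/64; Pelagia 3/64; Radoslaw 3/64; Tadeusz 3/32; Waclaw 1/4

Waclaw, as surviving spouse, takes 1/4.
The remaining 3/4 passes to Zofia's descendants per stirpes.
The 3/4 is divided into 4 equal shares of 3/16 among Bogdan, Stanislawa, Czeslaw, Eliasz.
Bogdan is living and takes 3/16.
Stanislawa predeceased; the 3/16 allotted to Stanislawa's branch passes to Stanislawa's issue by representation.
The 3/16 is divided into 2 equal shares of 3/32 among Tadeusz, Grzegorz.
Tadeusz is living and takes 3/32.
Grzegorz is living and takes 3/32.
Czeslaw is living and takes 3/16.
Eliasz predeceased; the 3/16 allotted to Eliasz's branch passes to Eliasz's issue by representation.
The 3/16 is divided into 4 equal shares of 3/64 among Jolanta, Ludmila, Pelagia, Radoslaw.
Jolanta is living and takes 3/64.
Ludmila is living and takes 3/64.
Pelagia is living and takes 3/64.
Radoslaw is living and takes 3/64.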